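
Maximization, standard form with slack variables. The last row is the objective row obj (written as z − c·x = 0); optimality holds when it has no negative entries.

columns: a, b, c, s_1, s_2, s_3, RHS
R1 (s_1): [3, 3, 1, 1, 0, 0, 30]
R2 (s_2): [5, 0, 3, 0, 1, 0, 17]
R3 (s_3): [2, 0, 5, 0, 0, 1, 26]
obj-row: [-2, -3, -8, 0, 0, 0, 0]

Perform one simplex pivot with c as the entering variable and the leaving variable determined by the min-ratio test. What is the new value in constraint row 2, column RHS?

Ratio test on column c — row 1: 30/1 = 30; row 2: 17/3 = 17/3; row 3: 26/5 = 26/5. Minimum is 26/5 at row 3 (s_3 leaves); pivot element 5.
Divide row 3 by 5; eliminate column c from the other rows.
Row 2 update in column RHS: 17 − 3·(26/5) = 7/5.

7/5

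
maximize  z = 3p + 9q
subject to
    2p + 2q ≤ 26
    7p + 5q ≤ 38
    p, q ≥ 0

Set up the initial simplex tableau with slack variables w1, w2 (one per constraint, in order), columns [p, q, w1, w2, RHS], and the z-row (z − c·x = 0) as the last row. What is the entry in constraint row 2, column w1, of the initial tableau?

0

Slack w1 belongs to constraint 1; its column is the unit vector e_1, so the entry in row 2 is 0.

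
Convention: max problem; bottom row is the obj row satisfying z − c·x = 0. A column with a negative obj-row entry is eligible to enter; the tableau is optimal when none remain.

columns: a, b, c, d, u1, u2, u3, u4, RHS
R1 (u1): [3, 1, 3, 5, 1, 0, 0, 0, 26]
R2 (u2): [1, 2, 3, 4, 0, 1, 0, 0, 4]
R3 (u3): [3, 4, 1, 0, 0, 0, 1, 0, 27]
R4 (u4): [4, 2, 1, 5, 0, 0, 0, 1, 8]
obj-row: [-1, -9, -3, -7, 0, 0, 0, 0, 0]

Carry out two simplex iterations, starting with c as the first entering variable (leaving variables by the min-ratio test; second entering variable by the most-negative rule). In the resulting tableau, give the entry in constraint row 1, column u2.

-1/2

Ratio test on column c — row 1: 26/3 = 26/3; row 2: 4/3 = 4/3; row 3: 27/1 = 27; row 4: 8/1 = 8. Minimum is 4/3 at row 2 (u2 leaves); pivot element 3.
Divide row 2 by 3; eliminate column c from the other rows.
Second iteration: most negative obj-row entry is -7 in column b, so b enters.
Ratio test on column b — row 1: entry -1 ≤ 0; row 2: (4/3)/(2/3) = 2; row 3: (77/3)/(10/3) = 77/10; row 4: (20/3)/(4/3) = 5. Minimum is 2 at row 2 (c leaves); pivot element 2/3.
Divide row 2 by 2/3; eliminate column b from the other rows.
After both pivots, the entry at constraint row 1, column u2 is -1/2.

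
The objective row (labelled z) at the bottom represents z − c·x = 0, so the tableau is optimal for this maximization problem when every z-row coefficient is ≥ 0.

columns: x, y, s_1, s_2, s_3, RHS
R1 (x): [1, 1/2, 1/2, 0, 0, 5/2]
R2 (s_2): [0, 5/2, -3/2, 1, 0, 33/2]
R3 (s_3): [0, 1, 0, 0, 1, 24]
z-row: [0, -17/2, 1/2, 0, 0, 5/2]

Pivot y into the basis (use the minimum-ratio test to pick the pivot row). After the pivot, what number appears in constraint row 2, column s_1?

Ratio test on column y — row 1: (5/2)/(1/2) = 5; row 2: (33/2)/(5/2) = 33/5; row 3: 24/1 = 24. Minimum is 5 at row 1 (x leaves); pivot element 1/2.
Divide row 1 by 1/2; eliminate column y from the other rows.
Row 2 update in column s_1: -3/2 − (5/2)·1 = -4.

-4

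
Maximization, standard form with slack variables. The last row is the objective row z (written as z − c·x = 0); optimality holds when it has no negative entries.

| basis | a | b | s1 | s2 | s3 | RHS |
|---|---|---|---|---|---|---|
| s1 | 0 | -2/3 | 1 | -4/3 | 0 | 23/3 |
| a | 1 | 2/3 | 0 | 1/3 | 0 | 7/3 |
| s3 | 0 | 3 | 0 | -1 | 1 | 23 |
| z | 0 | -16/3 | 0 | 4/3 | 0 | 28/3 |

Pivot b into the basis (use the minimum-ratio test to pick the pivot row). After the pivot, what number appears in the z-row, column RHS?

Ratio test on column b — row 1: entry -2/3 ≤ 0; row 2: (7/3)/(2/3) = 7/2; row 3: 23/3 = 23/3. Minimum is 7/2 at row 2 (a leaves); pivot element 2/3.
Divide row 2 by 2/3; eliminate column b from the other rows.
z-row update in column RHS: 28/3 − (-16/3)·(7/2) = 28.

28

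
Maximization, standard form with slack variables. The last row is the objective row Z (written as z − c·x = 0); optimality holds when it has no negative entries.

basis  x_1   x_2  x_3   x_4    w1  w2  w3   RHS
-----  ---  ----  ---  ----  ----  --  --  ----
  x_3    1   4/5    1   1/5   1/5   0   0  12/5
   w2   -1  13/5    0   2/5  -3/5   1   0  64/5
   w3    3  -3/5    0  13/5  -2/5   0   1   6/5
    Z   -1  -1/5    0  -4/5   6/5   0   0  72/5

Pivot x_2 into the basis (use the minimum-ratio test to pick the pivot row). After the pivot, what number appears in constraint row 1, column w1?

1/4

Ratio test on column x_2 — row 1: (12/5)/(4/5) = 3; row 2: (64/5)/(13/5) = 64/13; row 3: entry -3/5 ≤ 0. Minimum is 3 at row 1 (x_3 leaves); pivot element 4/5.
Divide row 1 by 4/5; eliminate column x_2 from the other rows.
In the new row 1, the w1 entry is the old entry divided by the pivot: (1/5)/(4/5) = 1/4.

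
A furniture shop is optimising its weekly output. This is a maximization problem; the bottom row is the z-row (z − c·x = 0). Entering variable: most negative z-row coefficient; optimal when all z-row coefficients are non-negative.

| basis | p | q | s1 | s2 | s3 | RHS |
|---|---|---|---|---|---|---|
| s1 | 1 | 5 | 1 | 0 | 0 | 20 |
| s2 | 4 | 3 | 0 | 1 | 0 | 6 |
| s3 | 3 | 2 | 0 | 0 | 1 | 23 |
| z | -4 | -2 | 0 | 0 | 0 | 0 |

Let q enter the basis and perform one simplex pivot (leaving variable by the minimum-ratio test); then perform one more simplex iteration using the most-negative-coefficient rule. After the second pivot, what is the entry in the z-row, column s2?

Ratio test on column q — row 1: 20/5 = 4; row 2: 6/3 = 2; row 3: 23/2 = 23/2. Minimum is 2 at row 2 (s2 leaves); pivot element 3.
Divide row 2 by 3; eliminate column q from the other rows.
Second iteration: most negative z-row entry is -4/3 in column p, so p enters.
Ratio test on column p — row 1: entry -17/3 ≤ 0; row 2: 2/(4/3) = 3/2; row 3: 19/(1/3) = 57. Minimum is 3/2 at row 2 (q leaves); pivot element 4/3.
Divide row 2 by 4/3; eliminate column p from the other rows.
After both pivots, the entry at the z-row, column s2 is 1.

1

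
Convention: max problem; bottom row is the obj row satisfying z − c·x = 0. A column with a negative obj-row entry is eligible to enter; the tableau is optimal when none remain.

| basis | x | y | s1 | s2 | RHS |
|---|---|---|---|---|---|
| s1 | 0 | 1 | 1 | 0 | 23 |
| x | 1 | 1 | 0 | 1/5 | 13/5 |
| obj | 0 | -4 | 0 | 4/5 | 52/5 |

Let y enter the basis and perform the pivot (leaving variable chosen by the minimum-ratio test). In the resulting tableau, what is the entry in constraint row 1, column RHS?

102/5

Ratio test on column y — row 1: 23/1 = 23; row 2: (13/5)/1 = 13/5. Minimum is 13/5 at row 2 (x leaves); pivot element 1.
Divide row 2 by 1; eliminate column y from the other rows.
Row 1 update in column RHS: 23 − 1·(13/5) = 102/5.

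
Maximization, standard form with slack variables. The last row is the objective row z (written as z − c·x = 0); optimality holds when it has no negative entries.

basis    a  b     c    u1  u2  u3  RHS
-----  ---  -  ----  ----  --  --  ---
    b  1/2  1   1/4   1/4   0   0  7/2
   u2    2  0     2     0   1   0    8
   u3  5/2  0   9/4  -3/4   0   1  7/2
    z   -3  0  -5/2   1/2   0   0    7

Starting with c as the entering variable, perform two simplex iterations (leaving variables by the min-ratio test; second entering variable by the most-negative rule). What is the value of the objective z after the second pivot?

Ratio test on column c — row 1: (7/2)/(1/4) = 14; row 2: 8/2 = 4; row 3: (7/2)/(9/4) = 14/9. Minimum is 14/9 at row 3 (u3 leaves); pivot element 9/4.
Pivot on row 3; the z-row RHS becomes 7 − (-5/2)·(14/9) = 98/9.
Next entering variable (most negative z-row entry -1/3): u1.
Ratio test on column u1 — row 1: (28/9)/(1/3) = 28/3; row 2: (44/9)/(2/3) = 22/3; row 3: entry -1/3 ≤ 0. Minimum is 22/3 at row 2 (u2 leaves); pivot element 2/3.
After the second pivot the z-row RHS is 98/9 − (-1/3)·(22/3) = 40/3.

40/3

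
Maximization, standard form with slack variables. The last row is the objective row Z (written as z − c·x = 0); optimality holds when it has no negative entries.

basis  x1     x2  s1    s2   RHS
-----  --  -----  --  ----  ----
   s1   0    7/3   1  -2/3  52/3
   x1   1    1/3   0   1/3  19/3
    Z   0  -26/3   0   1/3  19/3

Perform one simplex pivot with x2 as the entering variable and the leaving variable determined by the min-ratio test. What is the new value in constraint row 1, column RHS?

52/7

Ratio test on column x2 — row 1: (52/3)/(7/3) = 52/7; row 2: (19/3)/(1/3) = 19. Minimum is 52/7 at row 1 (s1 leaves); pivot element 7/3.
Divide row 1 by 7/3; eliminate column x2 from the other rows.
In the new row 1, the RHS entry is the old entry divided by the pivot: (52/3)/(7/3) = 52/7.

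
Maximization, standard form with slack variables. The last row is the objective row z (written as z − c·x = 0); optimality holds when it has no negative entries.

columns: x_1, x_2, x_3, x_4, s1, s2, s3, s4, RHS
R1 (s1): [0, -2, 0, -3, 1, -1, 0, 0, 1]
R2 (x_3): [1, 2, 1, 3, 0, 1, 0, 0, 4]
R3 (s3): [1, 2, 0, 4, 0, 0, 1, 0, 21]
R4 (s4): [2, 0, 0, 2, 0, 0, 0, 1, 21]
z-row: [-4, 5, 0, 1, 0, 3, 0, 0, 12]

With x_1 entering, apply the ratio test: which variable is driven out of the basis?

Column x_1 entries and ratios — s1: 0 ≤ 0, skip; x_3: 4/1 = 4; s3: 21/1 = 21; s4: 21/2 = 21/2.
Smallest ratio is 4 in the row of x_3, so x_3 leaves.

x_3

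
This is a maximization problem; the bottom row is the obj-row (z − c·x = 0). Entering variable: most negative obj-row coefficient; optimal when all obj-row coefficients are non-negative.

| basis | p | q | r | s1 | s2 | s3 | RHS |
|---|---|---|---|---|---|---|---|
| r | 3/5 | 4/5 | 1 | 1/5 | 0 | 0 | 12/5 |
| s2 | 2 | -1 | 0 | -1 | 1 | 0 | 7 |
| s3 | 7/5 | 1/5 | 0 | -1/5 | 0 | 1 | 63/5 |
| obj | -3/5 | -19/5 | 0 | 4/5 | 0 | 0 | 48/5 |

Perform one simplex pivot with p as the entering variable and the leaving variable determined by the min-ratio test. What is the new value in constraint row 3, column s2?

Ratio test on column p — row 1: (12/5)/(3/5) = 4; row 2: 7/2 = 7/2; row 3: (63/5)/(7/5) = 9. Minimum is 7/2 at row 2 (s2 leaves); pivot element 2.
Divide row 2 by 2; eliminate column p from the other rows.
Row 3 update in column s2: 0 − (7/5)·(1/2) = -7/10.

-7/10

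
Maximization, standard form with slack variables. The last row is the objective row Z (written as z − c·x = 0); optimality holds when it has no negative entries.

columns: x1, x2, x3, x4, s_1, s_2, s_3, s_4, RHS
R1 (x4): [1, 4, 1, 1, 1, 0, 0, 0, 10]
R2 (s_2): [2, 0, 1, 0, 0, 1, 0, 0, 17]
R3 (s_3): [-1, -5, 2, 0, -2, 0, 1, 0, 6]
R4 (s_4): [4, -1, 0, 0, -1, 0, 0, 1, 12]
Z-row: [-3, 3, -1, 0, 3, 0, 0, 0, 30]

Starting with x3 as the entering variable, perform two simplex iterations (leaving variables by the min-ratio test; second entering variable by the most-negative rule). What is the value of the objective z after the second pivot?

Ratio test on column x3 — row 1: 10/1 = 10; row 2: 17/1 = 17; row 3: 6/2 = 3; row 4: entry 0 ≤ 0. Minimum is 3 at row 3 (s_3 leaves); pivot element 2.
Pivot on row 3; the Z-row RHS becomes 30 − (-1)·3 = 33.
Next entering variable (most negative Z-row entry -7/2): x1.
Ratio test on column x1 — row 1: 7/(3/2) = 14/3; row 2: 14/(5/2) = 28/5; row 3: entry -1/2 ≤ 0; row 4: 12/4 = 3. Minimum is 3 at row 4 (s_4 leaves); pivot element 4.
After the second pivot the Z-row RHS is 33 − (-7/2)·3 = 87/2.

87/2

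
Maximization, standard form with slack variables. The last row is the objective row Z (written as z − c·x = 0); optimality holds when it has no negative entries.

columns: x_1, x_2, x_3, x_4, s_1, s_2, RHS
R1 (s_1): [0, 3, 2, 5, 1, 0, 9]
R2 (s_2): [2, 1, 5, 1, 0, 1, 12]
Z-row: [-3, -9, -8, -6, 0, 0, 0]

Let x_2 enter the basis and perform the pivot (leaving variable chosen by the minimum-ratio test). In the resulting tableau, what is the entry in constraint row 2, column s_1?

-1/3

Ratio test on column x_2 — row 1: 9/3 = 3; row 2: 12/1 = 12. Minimum is 3 at row 1 (s_1 leaves); pivot element 3.
Divide row 1 by 3; eliminate column x_2 from the other rows.
Row 2 update in column s_1: 0 − 1·(1/3) = -1/3.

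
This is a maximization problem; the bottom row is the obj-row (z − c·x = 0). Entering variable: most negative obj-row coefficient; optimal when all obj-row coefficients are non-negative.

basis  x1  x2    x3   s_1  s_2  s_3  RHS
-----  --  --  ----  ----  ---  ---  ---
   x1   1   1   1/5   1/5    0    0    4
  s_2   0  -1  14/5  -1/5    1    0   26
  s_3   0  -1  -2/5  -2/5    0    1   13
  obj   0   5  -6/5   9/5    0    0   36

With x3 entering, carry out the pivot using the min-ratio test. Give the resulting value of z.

Ratio test on column x3 — row 1: 4/(1/5) = 20; row 2: 26/(14/5) = 65/7; row 3: entry -2/5 ≤ 0. Minimum is 65/7 at row 2 (s_2 leaves); pivot element 14/5.
Pivot on row 2; the obj-row RHS becomes 36 − (-6/5)·(65/7) = 330/7.

330/7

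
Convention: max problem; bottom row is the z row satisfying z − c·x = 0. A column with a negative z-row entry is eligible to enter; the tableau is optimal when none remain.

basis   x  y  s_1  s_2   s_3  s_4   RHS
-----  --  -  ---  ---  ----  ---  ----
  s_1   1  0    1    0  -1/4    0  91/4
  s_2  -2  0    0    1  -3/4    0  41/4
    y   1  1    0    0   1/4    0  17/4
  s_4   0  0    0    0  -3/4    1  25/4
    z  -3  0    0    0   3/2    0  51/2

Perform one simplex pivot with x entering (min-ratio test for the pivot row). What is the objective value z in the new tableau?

Ratio test on column x — row 1: (91/4)/1 = 91/4; row 2: entry -2 ≤ 0; row 3: (17/4)/1 = 17/4; row 4: entry 0 ≤ 0. Minimum is 17/4 at row 3 (y leaves); pivot element 1.
Pivot on row 3; the z-row RHS becomes 51/2 − (-3)·(17/4) = 153/4.

153/4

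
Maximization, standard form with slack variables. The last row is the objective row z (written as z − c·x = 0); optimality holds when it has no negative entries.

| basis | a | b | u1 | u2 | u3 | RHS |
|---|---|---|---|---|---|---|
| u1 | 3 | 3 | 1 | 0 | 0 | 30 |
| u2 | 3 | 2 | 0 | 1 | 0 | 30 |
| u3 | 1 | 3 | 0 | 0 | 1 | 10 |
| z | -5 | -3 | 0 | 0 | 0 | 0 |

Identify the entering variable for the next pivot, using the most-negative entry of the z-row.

a

Negative z-row entries: a: -5, b: -3.
The most negative is -5 in column a, so a enters.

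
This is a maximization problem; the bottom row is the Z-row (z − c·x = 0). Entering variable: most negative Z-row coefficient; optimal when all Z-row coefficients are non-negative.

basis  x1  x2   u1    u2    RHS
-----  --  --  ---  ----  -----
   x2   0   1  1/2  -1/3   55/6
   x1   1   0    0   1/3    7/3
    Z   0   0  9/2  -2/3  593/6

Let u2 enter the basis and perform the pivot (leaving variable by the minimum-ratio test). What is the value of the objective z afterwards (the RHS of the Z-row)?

Ratio test on column u2 — row 1: entry -1/3 ≤ 0; row 2: (7/3)/(1/3) = 7. Minimum is 7 at row 2 (x1 leaves); pivot element 1/3.
Pivot on row 2; the Z-row RHS becomes 593/6 − (-2/3)·7 = 207/2.

207/2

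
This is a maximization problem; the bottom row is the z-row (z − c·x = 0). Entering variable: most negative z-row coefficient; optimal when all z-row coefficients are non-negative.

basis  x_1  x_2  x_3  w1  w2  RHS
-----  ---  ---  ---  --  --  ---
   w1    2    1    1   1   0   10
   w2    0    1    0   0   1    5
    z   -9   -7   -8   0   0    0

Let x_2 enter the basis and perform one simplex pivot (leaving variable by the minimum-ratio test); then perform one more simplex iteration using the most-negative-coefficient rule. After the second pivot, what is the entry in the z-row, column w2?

5/2

Ratio test on column x_2 — row 1: 10/1 = 10; row 2: 5/1 = 5. Minimum is 5 at row 2 (w2 leaves); pivot element 1.
Divide row 2 by 1; eliminate column x_2 from the other rows.
Second iteration: most negative z-row entry is -9 in column x_1, so x_1 enters.
Ratio test on column x_1 — row 1: 5/2 = 5/2; row 2: entry 0 ≤ 0. Minimum is 5/2 at row 1 (w1 leaves); pivot element 2.
Divide row 1 by 2; eliminate column x_1 from the other rows.
After both pivots, the entry at the z-row, column w2 is 5/2.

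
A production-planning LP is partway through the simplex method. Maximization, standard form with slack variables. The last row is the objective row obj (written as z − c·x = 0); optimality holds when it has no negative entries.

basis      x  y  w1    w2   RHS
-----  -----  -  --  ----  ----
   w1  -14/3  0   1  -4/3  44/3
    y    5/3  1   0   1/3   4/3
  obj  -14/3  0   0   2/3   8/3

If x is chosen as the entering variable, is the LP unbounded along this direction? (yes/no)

no

Column x has positive entries in row(s) 2, so the ratio test bounds it — not unbounded.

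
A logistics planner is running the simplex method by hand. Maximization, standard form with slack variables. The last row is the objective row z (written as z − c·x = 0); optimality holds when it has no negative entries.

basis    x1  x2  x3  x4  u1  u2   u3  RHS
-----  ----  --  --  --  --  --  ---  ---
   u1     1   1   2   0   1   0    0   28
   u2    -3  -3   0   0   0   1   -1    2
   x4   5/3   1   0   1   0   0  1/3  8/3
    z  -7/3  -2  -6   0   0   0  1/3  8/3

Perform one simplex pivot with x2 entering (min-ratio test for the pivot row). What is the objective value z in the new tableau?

8

Ratio test on column x2 — row 1: 28/1 = 28; row 2: entry -3 ≤ 0; row 3: (8/3)/1 = 8/3. Minimum is 8/3 at row 3 (x4 leaves); pivot element 1.
Pivot on row 3; the z-row RHS becomes 8/3 − (-2)·(8/3) = 8.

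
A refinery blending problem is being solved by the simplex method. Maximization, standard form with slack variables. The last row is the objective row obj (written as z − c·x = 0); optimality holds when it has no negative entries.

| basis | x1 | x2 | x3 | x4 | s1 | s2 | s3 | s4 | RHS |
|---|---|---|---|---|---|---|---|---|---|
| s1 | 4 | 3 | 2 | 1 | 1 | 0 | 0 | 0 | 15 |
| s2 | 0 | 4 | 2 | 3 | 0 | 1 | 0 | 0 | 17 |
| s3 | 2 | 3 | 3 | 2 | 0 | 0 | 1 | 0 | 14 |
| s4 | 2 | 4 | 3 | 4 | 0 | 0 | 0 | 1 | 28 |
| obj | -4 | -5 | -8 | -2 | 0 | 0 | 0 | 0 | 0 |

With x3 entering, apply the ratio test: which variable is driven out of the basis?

s3

Column x3 entries and ratios — s1: 15/2 = 15/2; s2: 17/2 = 17/2; s3: 14/3 = 14/3; s4: 28/3 = 28/3.
Smallest ratio is 14/3 in the row of s3, so s3 leaves.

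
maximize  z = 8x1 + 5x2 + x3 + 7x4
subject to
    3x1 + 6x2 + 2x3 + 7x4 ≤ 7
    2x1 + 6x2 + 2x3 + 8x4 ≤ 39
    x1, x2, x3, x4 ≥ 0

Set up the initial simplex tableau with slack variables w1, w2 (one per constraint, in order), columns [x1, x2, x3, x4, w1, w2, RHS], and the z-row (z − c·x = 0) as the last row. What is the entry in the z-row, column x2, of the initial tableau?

The z-row carries the negated objective coefficients: the x2 entry is -5.

-5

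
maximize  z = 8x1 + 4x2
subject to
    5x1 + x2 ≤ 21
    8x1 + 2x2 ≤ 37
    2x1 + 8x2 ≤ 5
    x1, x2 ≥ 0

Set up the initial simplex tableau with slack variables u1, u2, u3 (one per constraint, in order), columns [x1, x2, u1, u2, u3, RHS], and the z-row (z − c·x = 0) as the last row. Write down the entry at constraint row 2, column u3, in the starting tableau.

Slack u3 belongs to constraint 3; its column is the unit vector e_3, so the entry in row 2 is 0.

0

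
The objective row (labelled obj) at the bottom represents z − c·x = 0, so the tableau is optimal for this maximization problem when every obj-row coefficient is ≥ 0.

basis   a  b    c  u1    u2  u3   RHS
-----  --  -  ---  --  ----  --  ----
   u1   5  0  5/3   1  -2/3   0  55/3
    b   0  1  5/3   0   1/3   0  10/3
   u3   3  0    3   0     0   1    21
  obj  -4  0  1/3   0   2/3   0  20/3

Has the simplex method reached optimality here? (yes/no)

The obj-row has a negative entry -4 in column a, so it is not optimal.

no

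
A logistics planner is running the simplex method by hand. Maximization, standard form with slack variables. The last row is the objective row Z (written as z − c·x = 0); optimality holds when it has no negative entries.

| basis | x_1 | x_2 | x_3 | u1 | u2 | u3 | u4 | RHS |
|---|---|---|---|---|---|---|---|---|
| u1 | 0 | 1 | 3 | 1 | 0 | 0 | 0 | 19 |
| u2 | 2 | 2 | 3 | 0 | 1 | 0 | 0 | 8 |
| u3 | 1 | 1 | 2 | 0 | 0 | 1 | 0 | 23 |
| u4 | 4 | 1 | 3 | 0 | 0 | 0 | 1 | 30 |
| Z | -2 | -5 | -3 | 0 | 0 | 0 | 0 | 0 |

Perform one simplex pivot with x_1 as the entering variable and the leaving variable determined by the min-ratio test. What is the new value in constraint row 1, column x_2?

1

Ratio test on column x_1 — row 1: entry 0 ≤ 0; row 2: 8/2 = 4; row 3: 23/1 = 23; row 4: 30/4 = 15/2. Minimum is 4 at row 2 (u2 leaves); pivot element 2.
Divide row 2 by 2; eliminate column x_1 from the other rows.
Row 1 update in column x_2: 1 − 0·1 = 1.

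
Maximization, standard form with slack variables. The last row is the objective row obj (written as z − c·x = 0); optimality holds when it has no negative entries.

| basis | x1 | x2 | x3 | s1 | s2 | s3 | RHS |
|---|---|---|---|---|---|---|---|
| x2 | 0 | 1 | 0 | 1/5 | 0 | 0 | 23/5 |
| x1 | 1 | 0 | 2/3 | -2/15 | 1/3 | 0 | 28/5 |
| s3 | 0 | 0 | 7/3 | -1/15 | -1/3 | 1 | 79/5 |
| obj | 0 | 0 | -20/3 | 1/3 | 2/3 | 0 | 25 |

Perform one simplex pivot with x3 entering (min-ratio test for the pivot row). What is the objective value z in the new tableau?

491/7

Ratio test on column x3 — row 1: entry 0 ≤ 0; row 2: (28/5)/(2/3) = 42/5; row 3: (79/5)/(7/3) = 237/35. Minimum is 237/35 at row 3 (s3 leaves); pivot element 7/3.
Pivot on row 3; the obj-row RHS becomes 25 − (-20/3)·(237/35) = 491/7.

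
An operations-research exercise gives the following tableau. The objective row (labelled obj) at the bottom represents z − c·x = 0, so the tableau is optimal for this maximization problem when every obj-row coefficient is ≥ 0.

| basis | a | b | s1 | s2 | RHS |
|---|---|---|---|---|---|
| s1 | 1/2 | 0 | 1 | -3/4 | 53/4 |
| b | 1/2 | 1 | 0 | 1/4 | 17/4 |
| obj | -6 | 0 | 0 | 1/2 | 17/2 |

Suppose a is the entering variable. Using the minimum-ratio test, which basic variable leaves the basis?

b

Column a entries and ratios — s1: (53/4)/(1/2) = 53/2; b: (17/4)/(1/2) = 17/2.
Smallest ratio is 17/2 in the row of b, so b leaves.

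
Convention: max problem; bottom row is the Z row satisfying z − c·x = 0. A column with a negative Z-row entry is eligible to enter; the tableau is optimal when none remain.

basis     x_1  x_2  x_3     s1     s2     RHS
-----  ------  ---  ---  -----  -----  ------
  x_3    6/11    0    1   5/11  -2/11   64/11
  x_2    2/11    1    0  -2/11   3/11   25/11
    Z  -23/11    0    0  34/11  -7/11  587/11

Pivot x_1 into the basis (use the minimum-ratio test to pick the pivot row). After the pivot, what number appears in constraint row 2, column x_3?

Ratio test on column x_1 — row 1: (64/11)/(6/11) = 32/3; row 2: (25/11)/(2/11) = 25/2. Minimum is 32/3 at row 1 (x_3 leaves); pivot element 6/11.
Divide row 1 by 6/11; eliminate column x_1 from the other rows.
Row 2 update in column x_3: 0 − (2/11)·(11/6) = -1/3.

-1/3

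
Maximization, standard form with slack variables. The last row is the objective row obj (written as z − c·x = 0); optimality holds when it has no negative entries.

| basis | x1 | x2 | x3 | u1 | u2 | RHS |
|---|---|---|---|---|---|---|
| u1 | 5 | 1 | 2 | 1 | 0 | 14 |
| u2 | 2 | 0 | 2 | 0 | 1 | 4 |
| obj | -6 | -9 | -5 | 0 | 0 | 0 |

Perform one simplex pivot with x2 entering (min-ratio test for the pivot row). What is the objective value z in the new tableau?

126

Ratio test on column x2 — row 1: 14/1 = 14; row 2: entry 0 ≤ 0. Minimum is 14 at row 1 (u1 leaves); pivot element 1.
Pivot on row 1; the obj-row RHS becomes 0 − (-9)·14 = 126.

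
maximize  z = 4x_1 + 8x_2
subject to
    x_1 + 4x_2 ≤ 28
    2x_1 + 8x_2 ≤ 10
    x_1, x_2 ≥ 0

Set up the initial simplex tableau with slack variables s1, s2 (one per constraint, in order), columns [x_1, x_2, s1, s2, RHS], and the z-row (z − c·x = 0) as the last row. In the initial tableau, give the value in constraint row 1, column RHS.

The RHS of constraint 1 is b_1 = 28.

28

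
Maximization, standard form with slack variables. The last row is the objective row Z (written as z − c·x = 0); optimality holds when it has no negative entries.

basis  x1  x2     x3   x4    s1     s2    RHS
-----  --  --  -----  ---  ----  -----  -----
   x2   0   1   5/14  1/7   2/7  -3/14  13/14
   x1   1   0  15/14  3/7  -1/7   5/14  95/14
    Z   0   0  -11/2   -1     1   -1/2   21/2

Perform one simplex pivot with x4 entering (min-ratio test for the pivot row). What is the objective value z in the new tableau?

Ratio test on column x4 — row 1: (13/14)/(1/7) = 13/2; row 2: (95/14)/(3/7) = 95/6. Minimum is 13/2 at row 1 (x2 leaves); pivot element 1/7.
Pivot on row 1; the Z-row RHS becomes 21/2 − (-1)·(13/2) = 17.

17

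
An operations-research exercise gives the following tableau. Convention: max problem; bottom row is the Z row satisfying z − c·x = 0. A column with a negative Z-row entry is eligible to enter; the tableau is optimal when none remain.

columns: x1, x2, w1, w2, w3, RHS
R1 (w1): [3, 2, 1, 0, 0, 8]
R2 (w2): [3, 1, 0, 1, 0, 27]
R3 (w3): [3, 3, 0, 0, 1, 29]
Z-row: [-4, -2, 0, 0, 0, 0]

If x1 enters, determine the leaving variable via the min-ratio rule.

w1

Column x1 entries and ratios — w1: 8/3 = 8/3; w2: 27/3 = 9; w3: 29/3 = 29/3.
Smallest ratio is 8/3 in the row of w1, so w1 leaves.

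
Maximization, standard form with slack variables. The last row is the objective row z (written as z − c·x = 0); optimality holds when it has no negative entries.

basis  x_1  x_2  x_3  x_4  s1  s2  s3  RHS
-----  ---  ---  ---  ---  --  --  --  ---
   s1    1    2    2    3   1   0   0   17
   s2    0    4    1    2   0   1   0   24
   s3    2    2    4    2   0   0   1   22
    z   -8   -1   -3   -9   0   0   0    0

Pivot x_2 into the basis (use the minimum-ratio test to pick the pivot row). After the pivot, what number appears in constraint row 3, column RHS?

10

Ratio test on column x_2 — row 1: 17/2 = 17/2; row 2: 24/4 = 6; row 3: 22/2 = 11. Minimum is 6 at row 2 (s2 leaves); pivot element 4.
Divide row 2 by 4; eliminate column x_2 from the other rows.
Row 3 update in column RHS: 22 − 2·6 = 10.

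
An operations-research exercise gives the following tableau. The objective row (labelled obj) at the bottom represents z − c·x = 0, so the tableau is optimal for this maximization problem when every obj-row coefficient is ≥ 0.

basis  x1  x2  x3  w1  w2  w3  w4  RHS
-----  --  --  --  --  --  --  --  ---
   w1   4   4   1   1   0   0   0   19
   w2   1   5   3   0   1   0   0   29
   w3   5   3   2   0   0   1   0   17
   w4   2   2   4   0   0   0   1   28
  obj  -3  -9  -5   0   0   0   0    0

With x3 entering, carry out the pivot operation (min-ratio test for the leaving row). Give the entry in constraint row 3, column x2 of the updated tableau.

2

Ratio test on column x3 — row 1: 19/1 = 19; row 2: 29/3 = 29/3; row 3: 17/2 = 17/2; row 4: 28/4 = 7. Minimum is 7 at row 4 (w4 leaves); pivot element 4.
Divide row 4 by 4; eliminate column x3 from the other rows.
Row 3 update in column x2: 3 − 2·(1/2) = 2.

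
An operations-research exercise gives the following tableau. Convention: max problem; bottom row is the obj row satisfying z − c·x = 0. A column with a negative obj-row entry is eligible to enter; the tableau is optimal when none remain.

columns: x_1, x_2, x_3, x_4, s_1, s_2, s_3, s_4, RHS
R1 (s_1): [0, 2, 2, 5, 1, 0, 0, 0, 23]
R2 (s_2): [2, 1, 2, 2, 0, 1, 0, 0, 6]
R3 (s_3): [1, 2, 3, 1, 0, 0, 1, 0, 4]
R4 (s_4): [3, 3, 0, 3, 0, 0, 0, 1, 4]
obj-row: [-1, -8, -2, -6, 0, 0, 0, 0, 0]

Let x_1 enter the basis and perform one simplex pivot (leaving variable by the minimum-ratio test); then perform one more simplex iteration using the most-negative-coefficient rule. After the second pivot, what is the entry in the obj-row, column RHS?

32/3

Ratio test on column x_1 — row 1: entry 0 ≤ 0; row 2: 6/2 = 3; row 3: 4/1 = 4; row 4: 4/3 = 4/3. Minimum is 4/3 at row 4 (s_4 leaves); pivot element 3.
Divide row 4 by 3; eliminate column x_1 from the other rows.
Second iteration: most negative obj-row entry is -7 in column x_2, so x_2 enters.
Ratio test on column x_2 — row 1: 23/2 = 23/2; row 2: entry -1 ≤ 0; row 3: (8/3)/1 = 8/3; row 4: (4/3)/1 = 4/3. Minimum is 4/3 at row 4 (x_1 leaves); pivot element 1.
Divide row 4 by 1; eliminate column x_2 from the other rows.
After both pivots, the entry at the obj-row, column RHS is 32/3.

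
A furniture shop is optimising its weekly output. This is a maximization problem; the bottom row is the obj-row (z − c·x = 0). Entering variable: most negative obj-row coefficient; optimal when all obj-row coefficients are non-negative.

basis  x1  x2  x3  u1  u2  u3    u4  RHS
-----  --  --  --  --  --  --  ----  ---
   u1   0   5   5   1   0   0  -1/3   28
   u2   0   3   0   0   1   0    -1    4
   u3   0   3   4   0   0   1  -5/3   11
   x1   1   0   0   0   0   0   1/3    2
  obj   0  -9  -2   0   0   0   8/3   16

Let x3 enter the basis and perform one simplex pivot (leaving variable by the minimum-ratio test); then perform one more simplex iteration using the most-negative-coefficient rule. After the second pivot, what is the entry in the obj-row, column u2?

5/2

Ratio test on column x3 — row 1: 28/5 = 28/5; row 2: entry 0 ≤ 0; row 3: 11/4 = 11/4; row 4: entry 0 ≤ 0. Minimum is 11/4 at row 3 (u3 leaves); pivot element 4.
Divide row 3 by 4; eliminate column x3 from the other rows.
Second iteration: most negative obj-row entry is -15/2 in column x2, so x2 enters.
Ratio test on column x2 — row 1: (57/4)/(5/4) = 57/5; row 2: 4/3 = 4/3; row 3: (11/4)/(3/4) = 11/3; row 4: entry 0 ≤ 0. Minimum is 4/3 at row 2 (u2 leaves); pivot element 3.
Divide row 2 by 3; eliminate column x2 from the other rows.
After both pivots, the entry at the obj-row, column u2 is 5/2.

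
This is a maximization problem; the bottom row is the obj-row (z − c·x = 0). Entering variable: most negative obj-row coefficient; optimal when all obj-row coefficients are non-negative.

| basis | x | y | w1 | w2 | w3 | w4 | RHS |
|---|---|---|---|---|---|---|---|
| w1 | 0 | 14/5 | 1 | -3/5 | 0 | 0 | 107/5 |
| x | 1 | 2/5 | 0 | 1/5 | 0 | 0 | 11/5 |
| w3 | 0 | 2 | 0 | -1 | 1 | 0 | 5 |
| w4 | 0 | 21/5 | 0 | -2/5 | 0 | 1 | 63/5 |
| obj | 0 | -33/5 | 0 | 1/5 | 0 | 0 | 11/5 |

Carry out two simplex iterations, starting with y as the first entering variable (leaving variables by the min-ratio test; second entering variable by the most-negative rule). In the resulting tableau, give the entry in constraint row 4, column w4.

10/17

Ratio test on column y — row 1: (107/5)/(14/5) = 107/14; row 2: (11/5)/(2/5) = 11/2; row 3: 5/2 = 5/2; row 4: (63/5)/(21/5) = 3. Minimum is 5/2 at row 3 (w3 leaves); pivot element 2.
Divide row 3 by 2; eliminate column y from the other rows.
Second iteration: most negative obj-row entry is -31/10 in column w2, so w2 enters.
Ratio test on column w2 — row 1: (72/5)/(4/5) = 18; row 2: (6/5)/(2/5) = 3; row 3: entry -1/2 ≤ 0; row 4: (21/10)/(17/10) = 21/17. Minimum is 21/17 at row 4 (w4 leaves); pivot element 17/10.
Divide row 4 by 17/10; eliminate column w2 from the other rows.
After both pivots, the entry at constraint row 4, column w4 is 10/17.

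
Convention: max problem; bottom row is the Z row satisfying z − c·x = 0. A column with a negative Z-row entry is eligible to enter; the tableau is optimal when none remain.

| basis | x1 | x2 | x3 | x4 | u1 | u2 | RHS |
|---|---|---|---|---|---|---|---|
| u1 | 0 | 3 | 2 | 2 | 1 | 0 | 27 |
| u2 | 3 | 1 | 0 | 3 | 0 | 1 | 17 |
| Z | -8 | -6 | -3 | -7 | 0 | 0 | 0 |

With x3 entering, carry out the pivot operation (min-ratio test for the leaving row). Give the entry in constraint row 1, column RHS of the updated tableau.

27/2

Ratio test on column x3 — row 1: 27/2 = 27/2; row 2: entry 0 ≤ 0. Minimum is 27/2 at row 1 (u1 leaves); pivot element 2.
Divide row 1 by 2; eliminate column x3 from the other rows.
In the new row 1, the RHS entry is the old entry divided by the pivot: 27/2 = 27/2.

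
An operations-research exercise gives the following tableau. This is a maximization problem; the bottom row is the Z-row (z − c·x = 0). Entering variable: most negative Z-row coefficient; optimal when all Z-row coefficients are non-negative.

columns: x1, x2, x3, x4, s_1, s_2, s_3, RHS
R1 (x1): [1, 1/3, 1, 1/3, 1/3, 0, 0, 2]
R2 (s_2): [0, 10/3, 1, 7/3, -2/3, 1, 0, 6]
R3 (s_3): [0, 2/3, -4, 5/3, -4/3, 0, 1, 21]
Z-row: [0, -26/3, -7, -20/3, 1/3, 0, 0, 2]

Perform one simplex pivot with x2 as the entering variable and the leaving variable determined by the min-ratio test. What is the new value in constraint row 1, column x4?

1/10

Ratio test on column x2 — row 1: 2/(1/3) = 6; row 2: 6/(10/3) = 9/5; row 3: 21/(2/3) = 63/2. Minimum is 9/5 at row 2 (s_2 leaves); pivot element 10/3.
Divide row 2 by 10/3; eliminate column x2 from the other rows.
Row 1 update in column x4: 1/3 − (1/3)·(7/10) = 1/10.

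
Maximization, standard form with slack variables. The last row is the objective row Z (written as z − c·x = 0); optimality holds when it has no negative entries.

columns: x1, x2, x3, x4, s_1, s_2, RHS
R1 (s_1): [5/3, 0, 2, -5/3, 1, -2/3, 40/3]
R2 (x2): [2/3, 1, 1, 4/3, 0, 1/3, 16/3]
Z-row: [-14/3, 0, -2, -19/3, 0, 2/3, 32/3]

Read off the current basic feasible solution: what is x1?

0

x1 is not in the basis, so in the current basic feasible solution x1 = 0.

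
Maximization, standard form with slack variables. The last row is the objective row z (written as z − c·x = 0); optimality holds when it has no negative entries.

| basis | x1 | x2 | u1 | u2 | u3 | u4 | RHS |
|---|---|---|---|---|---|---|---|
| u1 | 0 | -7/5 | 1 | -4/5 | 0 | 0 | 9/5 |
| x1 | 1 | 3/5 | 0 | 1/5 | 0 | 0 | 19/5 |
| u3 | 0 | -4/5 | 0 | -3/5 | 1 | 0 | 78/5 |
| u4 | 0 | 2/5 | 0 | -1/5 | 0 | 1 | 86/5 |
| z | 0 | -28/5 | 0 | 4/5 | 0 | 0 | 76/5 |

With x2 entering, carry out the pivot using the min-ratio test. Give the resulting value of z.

Ratio test on column x2 — row 1: entry -7/5 ≤ 0; row 2: (19/5)/(3/5) = 19/3; row 3: entry -4/5 ≤ 0; row 4: (86/5)/(2/5) = 43. Minimum is 19/3 at row 2 (x1 leaves); pivot element 3/5.
Pivot on row 2; the z-row RHS becomes 76/5 − (-28/5)·(19/3) = 152/3.

152/3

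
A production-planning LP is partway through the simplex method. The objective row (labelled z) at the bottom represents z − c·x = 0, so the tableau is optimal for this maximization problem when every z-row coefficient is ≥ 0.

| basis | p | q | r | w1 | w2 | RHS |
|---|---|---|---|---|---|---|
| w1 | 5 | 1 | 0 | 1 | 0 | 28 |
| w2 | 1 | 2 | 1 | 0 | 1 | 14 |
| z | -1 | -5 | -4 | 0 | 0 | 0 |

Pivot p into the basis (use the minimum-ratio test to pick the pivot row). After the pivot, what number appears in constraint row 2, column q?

Ratio test on column p — row 1: 28/5 = 28/5; row 2: 14/1 = 14. Minimum is 28/5 at row 1 (w1 leaves); pivot element 5.
Divide row 1 by 5; eliminate column p from the other rows.
Row 2 update in column q: 2 − 1·(1/5) = 9/5.

9/5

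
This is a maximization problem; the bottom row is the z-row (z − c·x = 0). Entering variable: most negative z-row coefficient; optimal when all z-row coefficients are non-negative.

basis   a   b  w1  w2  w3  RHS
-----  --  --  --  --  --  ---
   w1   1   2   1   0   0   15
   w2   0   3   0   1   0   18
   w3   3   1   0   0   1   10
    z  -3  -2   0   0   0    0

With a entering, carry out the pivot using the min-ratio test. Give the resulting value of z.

Ratio test on column a — row 1: 15/1 = 15; row 2: entry 0 ≤ 0; row 3: 10/3 = 10/3. Minimum is 10/3 at row 3 (w3 leaves); pivot element 3.
Pivot on row 3; the z-row RHS becomes 0 − (-3)·(10/3) = 10.

10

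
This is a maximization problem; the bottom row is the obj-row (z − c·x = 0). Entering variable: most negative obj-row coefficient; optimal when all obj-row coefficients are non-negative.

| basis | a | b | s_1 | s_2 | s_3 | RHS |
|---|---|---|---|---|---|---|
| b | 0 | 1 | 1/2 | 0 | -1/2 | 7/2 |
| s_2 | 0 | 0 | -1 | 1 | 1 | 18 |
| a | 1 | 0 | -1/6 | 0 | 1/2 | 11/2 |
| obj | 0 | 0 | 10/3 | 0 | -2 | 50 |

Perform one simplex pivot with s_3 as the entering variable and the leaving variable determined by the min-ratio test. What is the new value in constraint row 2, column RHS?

7

Ratio test on column s_3 — row 1: entry -1/2 ≤ 0; row 2: 18/1 = 18; row 3: (11/2)/(1/2) = 11. Minimum is 11 at row 3 (a leaves); pivot element 1/2.
Divide row 3 by 1/2; eliminate column s_3 from the other rows.
Row 2 update in column RHS: 18 − 1·11 = 7.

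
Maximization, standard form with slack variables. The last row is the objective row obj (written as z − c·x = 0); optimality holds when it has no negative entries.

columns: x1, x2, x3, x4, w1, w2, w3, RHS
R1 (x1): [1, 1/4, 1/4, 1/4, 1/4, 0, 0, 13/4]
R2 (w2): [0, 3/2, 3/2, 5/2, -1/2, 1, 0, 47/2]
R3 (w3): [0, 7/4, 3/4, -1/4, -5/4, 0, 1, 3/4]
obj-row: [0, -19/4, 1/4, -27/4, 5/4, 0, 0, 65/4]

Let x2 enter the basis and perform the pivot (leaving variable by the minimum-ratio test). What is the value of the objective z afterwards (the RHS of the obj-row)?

128/7

Ratio test on column x2 — row 1: (13/4)/(1/4) = 13; row 2: (47/2)/(3/2) = 47/3; row 3: (3/4)/(7/4) = 3/7. Minimum is 3/7 at row 3 (w3 leaves); pivot element 7/4.
Pivot on row 3; the obj-row RHS becomes 65/4 − (-19/4)·(3/7) = 128/7.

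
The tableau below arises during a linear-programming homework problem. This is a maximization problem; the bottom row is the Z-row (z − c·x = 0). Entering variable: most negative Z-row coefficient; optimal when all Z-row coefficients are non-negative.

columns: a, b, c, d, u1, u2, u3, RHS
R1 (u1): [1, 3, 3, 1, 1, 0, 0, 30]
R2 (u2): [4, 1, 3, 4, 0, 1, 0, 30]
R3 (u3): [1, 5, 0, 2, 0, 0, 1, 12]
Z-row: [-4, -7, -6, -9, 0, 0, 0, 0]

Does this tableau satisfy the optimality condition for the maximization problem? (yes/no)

no

The Z-row has a negative entry -9 in column d, so it is not optimal.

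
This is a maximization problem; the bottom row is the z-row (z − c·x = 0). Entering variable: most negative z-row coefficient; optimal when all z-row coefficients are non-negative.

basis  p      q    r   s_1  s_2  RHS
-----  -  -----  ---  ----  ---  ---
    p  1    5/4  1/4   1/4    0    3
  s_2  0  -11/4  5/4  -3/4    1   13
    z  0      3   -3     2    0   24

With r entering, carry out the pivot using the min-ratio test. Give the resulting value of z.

276/5

Ratio test on column r — row 1: 3/(1/4) = 12; row 2: 13/(5/4) = 52/5. Minimum is 52/5 at row 2 (s_2 leaves); pivot element 5/4.
Pivot on row 2; the z-row RHS becomes 24 − (-3)·(52/5) = 276/5.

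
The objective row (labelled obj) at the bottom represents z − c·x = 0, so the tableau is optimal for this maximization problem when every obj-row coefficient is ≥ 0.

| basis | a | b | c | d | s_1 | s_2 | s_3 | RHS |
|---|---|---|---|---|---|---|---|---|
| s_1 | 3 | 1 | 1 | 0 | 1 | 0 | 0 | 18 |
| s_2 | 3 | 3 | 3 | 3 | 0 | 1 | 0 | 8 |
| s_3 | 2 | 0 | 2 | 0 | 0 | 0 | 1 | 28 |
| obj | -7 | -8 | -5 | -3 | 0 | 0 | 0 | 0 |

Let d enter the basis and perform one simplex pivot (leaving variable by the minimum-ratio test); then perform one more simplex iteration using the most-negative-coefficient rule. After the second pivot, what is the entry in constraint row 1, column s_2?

-1/3

Ratio test on column d — row 1: entry 0 ≤ 0; row 2: 8/3 = 8/3; row 3: entry 0 ≤ 0. Minimum is 8/3 at row 2 (s_2 leaves); pivot element 3.
Divide row 2 by 3; eliminate column d from the other rows.
Second iteration: most negative obj-row entry is -5 in column b, so b enters.
Ratio test on column b — row 1: 18/1 = 18; row 2: (8/3)/1 = 8/3; row 3: entry 0 ≤ 0. Minimum is 8/3 at row 2 (d leaves); pivot element 1.
Divide row 2 by 1; eliminate column b from the other rows.
After both pivots, the entry at constraint row 1, column s_2 is -1/3.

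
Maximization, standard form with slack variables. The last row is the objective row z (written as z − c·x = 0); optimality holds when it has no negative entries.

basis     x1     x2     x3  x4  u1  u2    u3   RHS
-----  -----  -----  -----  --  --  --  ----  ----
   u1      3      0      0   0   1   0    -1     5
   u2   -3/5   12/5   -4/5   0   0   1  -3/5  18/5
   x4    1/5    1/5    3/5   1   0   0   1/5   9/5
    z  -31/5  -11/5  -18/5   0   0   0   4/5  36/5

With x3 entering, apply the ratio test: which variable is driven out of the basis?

x4

Column x3 entries and ratios — u1: 0 ≤ 0, skip; u2: -4/5 ≤ 0, skip; x4: (9/5)/(3/5) = 3.
Smallest ratio is 3 in the row of x4, so x4 leaves.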